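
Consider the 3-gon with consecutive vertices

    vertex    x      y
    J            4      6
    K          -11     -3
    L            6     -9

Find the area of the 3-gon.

Apply the shoelace (surveyor's) formula: 2A = Σ (x_i·y_{i+1} − x_{i+1}·y_i), indices taken mod 3.
Cross-terms: 54, 117, 72  ⇒  Σ = 243
Area = |Σ|/2 = 121.5.

121.5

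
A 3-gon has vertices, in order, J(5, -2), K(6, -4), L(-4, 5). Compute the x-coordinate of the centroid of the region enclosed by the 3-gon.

7/3

Apply the shoelace formula. First the cross-terms c_i = x_i·y_{i+1} − x_{i+1}·y_i:
  -8, 14, -17  ⇒  2A = -11, A = -5.5.
Then Σ (x_i + x_{i+1})·c_i = -77, so x̄ = -77 / (6·(-5.5)) = 7/3.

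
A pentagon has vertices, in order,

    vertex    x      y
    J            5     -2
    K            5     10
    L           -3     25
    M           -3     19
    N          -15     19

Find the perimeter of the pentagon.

76

|JK| = √((0)² + (12)²) = √144 = 12
|KL| = √((-8)² + (15)²) = √289 = 17
|LM| = √((0)² + (-6)²) = √36 = 6
|MN| = √((-12)² + (0)²) = √144 = 12
|NJ| = √((20)² + (-21)²) = √841 = 29
Perimeter = 12 + 17 + 6 + 12 + 29 = 76.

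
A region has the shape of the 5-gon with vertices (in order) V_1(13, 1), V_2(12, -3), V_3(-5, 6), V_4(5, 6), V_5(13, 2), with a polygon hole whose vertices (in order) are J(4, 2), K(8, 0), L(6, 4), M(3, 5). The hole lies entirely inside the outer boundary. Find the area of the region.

Outer boundary:
Cross-terms: -51, 57, -60, -68, -13  ⇒  Σ = -135
Area = |Σ|/2 = 67.5.
Hole:
Cross-terms: -16, 32, 18, -14  ⇒  Σ = 20
Area = |Σ|/2 = 10.
Net area = 67.5 − 10 = 57.5.

57.5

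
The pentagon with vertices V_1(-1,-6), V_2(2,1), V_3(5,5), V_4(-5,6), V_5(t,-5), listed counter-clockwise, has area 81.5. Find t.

The doubled signed area Σ (x_i y_{i+1} − x_{i+1} y_i) is linear in t.
With t=0 it equals 91; the coefficient of t is -12 (from the two edges through V_5).
So -12·t + 91 = 2·81.5 = 163 ⇒ t = -6.

-6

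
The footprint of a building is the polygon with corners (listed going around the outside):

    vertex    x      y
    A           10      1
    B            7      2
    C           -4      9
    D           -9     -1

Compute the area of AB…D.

85

Apply the shoelace formula: 2A = Σ (x_i·y_{i+1} − x_{i+1}·y_i), indices taken mod 4.
Σ = (13) + (71) + (85) + (1) = 170
Area = |Σ|/2 = 85.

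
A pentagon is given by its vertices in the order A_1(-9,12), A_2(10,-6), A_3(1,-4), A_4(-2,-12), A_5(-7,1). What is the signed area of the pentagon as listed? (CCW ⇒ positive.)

Apply Gauss's area formula: 2A = Σ (x_i·y_{i+1} − x_{i+1}·y_i), indices taken mod 5.
Cross-terms: -66, -34, -20, -86, -75  ⇒  Σ = -281
Signed area = Σ/2 = -140.5 (negative ⇒ clockwise traversal).

-140.5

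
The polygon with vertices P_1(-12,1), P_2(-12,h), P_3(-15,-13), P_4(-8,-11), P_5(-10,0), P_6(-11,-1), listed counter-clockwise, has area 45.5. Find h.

-5

Write out the shoelace sum; only the two edges meeting at P_2 involve h:
2·Area = [((-12)·h − (-12)·1) + ((-12)·(-13) − (-15)·h)] + -62
       = 3·h + 106 = 91
⇒ h = -5.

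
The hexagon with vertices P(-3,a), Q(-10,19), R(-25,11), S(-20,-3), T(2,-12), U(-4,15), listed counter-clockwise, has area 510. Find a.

The doubled signed area Σ (x_i y_{i+1} − x_{i+1} y_i) is linear in a.
With a=0 it equals 876; the coefficient of a is 6 (from the two edges through P).
So 6·a + 876 = 2·510 = 1020 ⇒ a = 24.

24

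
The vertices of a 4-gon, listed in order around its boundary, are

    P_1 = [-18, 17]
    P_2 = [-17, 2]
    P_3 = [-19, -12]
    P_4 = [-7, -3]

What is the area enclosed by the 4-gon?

147.5

Cross-terms: 253, 242, -27, -173  ⇒  Σ = 295
Area = |Σ|/2 = 147.5.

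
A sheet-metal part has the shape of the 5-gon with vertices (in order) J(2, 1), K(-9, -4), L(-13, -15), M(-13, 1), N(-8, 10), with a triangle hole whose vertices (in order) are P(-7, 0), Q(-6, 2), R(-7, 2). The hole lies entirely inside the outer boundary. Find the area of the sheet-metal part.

Outer boundary:
Cross-terms: 1, 83, -208, -122, -28  ⇒  Σ = -274
Area = |Σ|/2 = 137.
Hole:
Cross-terms: -14, 2, 14  ⇒  Σ = 2
Area = |Σ|/2 = 1.
Net area = 137 − 1 = 136.

136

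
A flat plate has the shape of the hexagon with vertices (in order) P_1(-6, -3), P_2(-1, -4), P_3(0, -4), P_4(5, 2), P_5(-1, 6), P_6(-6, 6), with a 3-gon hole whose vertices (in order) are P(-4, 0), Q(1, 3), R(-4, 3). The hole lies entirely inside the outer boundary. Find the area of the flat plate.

Outer boundary:
Σ = (21) + (4) + (20) + (32) + (30) + (54) = 161
Area = |Σ|/2 = 80.5.
Hole:
Apply the shoelace (surveyor's) formula: 2A = Σ (x_i·y_{i+1} − x_{i+1}·y_i), indices taken mod 3.
Σ = (-12) + (15) + (12) = 15
Area = |Σ|/2 = 7.5.
Net area = 80.5 − 7.5 = 73.

73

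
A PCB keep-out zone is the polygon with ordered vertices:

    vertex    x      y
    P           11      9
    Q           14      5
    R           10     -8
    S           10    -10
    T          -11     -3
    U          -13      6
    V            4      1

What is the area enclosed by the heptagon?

Apply the shoelace formula: 2A = Σ (x_i·y_{i+1} − x_{i+1}·y_i), indices taken mod 7.
Σ = (-71) + (-162) + (-20) + (-140) + (-105) + (-37) + (25) = -510
Area = |Σ|/2 = 255.

255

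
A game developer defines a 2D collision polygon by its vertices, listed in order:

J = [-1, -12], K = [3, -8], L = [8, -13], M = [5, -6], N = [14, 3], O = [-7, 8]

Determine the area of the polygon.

205

Cross-terms: 44, 25, 17, 99, 133, 92  ⇒  Σ = 410
Area = |Σ|/2 = 205.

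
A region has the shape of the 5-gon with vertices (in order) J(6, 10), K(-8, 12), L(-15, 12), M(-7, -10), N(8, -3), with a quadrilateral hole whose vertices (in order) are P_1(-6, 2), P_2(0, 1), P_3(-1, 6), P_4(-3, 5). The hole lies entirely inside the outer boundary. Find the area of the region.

318.5

Outer boundary:
Cross-terms: 152, 84, 234, 101, 98  ⇒  Σ = 669
Area = |Σ|/2 = 334.5.
Hole:
Σ = (-6) + (1) + (13) + (24) = 32
Area = |Σ|/2 = 16.
Net area = 334.5 − 16 = 318.5.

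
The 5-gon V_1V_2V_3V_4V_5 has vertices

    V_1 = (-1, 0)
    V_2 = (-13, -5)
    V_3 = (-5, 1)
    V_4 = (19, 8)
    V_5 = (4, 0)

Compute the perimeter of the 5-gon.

|V_1V_2| = √((-12)² + (-5)²) = √169 = 13
|V_2V_3| = √((8)² + (6)²) = √100 = 10
|V_3V_4| = √((24)² + (7)²) = √625 = 25
|V_4V_5| = √((-15)² + (-8)²) = √289 = 17
|V_5V_1| = √((-5)² + (0)²) = √25 = 5
Perimeter = 13 + 10 + 25 + 17 + 5 = 70.

70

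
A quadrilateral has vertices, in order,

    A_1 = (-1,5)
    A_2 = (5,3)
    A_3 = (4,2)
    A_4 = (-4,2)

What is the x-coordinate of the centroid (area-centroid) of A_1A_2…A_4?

5/12

Apply the shoelace (surveyor's) formula. First the cross-terms c_i = x_i·y_{i+1} − x_{i+1}·y_i:
  -28, -2, 16, -18  ⇒  2A = -32, A = -16.
Then Σ (x_i + x_{i+1})·c_i = -40, so x̄ = -40 / (6·(-16)) = 5/12.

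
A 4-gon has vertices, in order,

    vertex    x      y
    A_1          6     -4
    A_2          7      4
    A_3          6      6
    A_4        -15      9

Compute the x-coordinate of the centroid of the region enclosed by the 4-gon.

Apply the shoelace (surveyor's) formula. First the cross-terms c_i = x_i·y_{i+1} − x_{i+1}·y_i:
  52, 18, 144, 6  ⇒  2A = 220, A = 110.
Then Σ (x_i + x_{i+1})·c_i = -440, so x̄ = -440 / (6·110) = -2/3.

-2/3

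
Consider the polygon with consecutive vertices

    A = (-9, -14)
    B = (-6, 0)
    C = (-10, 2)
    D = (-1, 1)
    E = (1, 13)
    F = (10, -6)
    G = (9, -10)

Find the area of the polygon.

Σ = (-84) + (-12) + (-8) + (-14) + (-136) + (-46) + (-216) = -516
Area = |Σ|/2 = 258.

258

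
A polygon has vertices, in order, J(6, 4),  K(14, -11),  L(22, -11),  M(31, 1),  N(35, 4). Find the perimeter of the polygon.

74

|JK| = √((8)² + (-15)²) = √289 = 17
|KL| = √((8)² + (0)²) = √64 = 8
|LM| = √((9)² + (12)²) = √225 = 15
|MN| = √((4)² + (3)²) = √25 = 5
|NJ| = √((-29)² + (0)²) = √841 = 29
Perimeter = 17 + 8 + 15 + 5 + 29 = 74.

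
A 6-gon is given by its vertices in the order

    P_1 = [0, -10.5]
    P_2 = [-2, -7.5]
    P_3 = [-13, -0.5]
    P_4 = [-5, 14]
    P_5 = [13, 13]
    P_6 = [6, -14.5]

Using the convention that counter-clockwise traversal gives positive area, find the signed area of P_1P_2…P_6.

P_1→P_2: (0)(-7.5) − (-2)(-10.5) = -21
P_2→P_3: (-2)(-0.5) − (-13)(-7.5) = -96.5
P_3→P_4: (-13)(14) − (-5)(-0.5) = -184.5
P_4→P_5: (-5)(13) − (13)(14) = -247
P_5→P_6: (13)(-14.5) − (6)(13) = -266.5
P_6→P_1: (6)(-10.5) − (0)(-14.5) = -63
Σ = -878.5
Signed area = Σ/2 = -439.25 (negative ⇒ clockwise traversal).

-439.25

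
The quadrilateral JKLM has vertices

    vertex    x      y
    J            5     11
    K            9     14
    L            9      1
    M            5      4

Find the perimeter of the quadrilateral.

|JK| = √((4)² + (3)²) = √25 = 5
|KL| = √((0)² + (-13)²) = √169 = 13
|LM| = √((-4)² + (3)²) = √25 = 5
|MJ| = √((0)² + (7)²) = √49 = 7
Perimeter = 5 + 13 + 5 + 7 = 30.

30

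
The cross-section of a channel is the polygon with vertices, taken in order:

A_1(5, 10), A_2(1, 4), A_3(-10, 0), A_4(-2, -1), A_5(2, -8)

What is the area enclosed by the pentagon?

69

A_1→A_2: (5)(4) − (1)(10) = 10
A_2→A_3: (1)(0) − (-10)(4) = 40
A_3→A_4: (-10)(-1) − (-2)(0) = 10
A_4→A_5: (-2)(-8) − (2)(-1) = 18
A_5→A_1: (2)(10) − (5)(-8) = 60
Σ = 138
Area = |Σ|/2 = 69.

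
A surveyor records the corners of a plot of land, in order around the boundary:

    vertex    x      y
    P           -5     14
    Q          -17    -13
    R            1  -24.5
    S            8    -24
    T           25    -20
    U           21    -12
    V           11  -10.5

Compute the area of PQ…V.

738.75

Apply the shoelace (surveyor's) formula: 2A = Σ (x_i·y_{i+1} − x_{i+1}·y_i), indices taken mod 7.
Σ = (303) + (429.5) + (172) + (440) + (120) + (-88.5) + (101.5) = 1477.5
Area = |Σ|/2 = 738.75.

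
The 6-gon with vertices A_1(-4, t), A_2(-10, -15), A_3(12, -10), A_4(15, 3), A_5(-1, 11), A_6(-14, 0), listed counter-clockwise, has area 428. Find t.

-2

Write out the shoelace sum; only the two edges meeting at A_1 involve t:
2·Area = [((-14)·t − (-4)·0) + ((-4)·(-15) − (-10)·t)] + 788
       = -4·t + 848 = 856
⇒ t = -2.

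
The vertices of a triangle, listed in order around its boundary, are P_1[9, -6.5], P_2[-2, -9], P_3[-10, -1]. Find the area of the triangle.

Apply the shoelace formula: 2A = Σ (x_i·y_{i+1} − x_{i+1}·y_i), indices taken mod 3.
Σ = (-94) + (-88) + (74) = -108
Area = |Σ|/2 = 54.

54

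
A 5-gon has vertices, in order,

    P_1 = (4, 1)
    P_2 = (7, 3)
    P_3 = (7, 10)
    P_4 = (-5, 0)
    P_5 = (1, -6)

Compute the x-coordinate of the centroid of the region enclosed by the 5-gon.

Apply Gauss's area formula. First the cross-terms c_i = x_i·y_{i+1} − x_{i+1}·y_i:
  5, 49, 50, 30, 25  ⇒  2A = 159, A = 79.5.
Then Σ (x_i + x_{i+1})·c_i = 846, so x̄ = 846 / (6·79.5) = 94/53.

94/53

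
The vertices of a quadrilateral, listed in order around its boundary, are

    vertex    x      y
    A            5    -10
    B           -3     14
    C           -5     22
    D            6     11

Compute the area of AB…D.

Apply the shoelace formula: 2A = Σ (x_i·y_{i+1} − x_{i+1}·y_i), indices taken mod 4.
Σ = (40) + (4) + (-187) + (-115) = -258
Area = |Σ|/2 = 129.

129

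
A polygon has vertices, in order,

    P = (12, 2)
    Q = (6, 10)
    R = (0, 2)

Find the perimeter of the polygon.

|PQ| = √((-6)² + (8)²) = √100 = 10
|QR| = √((-6)² + (-8)²) = √100 = 10
|RP| = √((12)² + (0)²) = √144 = 12
Perimeter = 10 + 10 + 12 = 32.

32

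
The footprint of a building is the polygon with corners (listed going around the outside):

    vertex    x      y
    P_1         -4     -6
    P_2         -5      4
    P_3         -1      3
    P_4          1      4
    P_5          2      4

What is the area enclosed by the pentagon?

Apply Gauss's area formula: 2A = Σ (x_i·y_{i+1} − x_{i+1}·y_i), indices taken mod 5.
Cross-terms: -46, -11, -7, -4, 4  ⇒  Σ = -64
Area = |Σ|/2 = 32.

32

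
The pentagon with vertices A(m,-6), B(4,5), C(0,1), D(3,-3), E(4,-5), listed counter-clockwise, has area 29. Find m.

6

The doubled signed area Σ (x_i y_{i+1} − x_{i+1} y_i) is linear in m.
With m=0 it equals -2; the coefficient of m is 10 (from the two edges through A).
So 10·m + -2 = 2·29 = 58 ⇒ m = 6.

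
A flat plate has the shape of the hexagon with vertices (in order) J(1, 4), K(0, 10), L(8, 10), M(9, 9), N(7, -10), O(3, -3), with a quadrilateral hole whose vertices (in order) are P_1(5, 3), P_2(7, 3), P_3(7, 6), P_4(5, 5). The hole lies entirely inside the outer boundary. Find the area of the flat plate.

Outer boundary:
Apply the shoelace formula: 2A = Σ (x_i·y_{i+1} − x_{i+1}·y_i), indices taken mod 6.
Σ = (10) + (-80) + (-18) + (-153) + (9) + (15) = -217
Area = |Σ|/2 = 108.5.
Hole:
Σ = (-6) + (21) + (5) + (-10) = 10
Area = |Σ|/2 = 5.
Net area = 108.5 − 5 = 103.5.

103.5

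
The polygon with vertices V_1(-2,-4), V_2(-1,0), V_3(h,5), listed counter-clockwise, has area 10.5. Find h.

-5

The doubled signed area Σ (x_i y_{i+1} − x_{i+1} y_i) is linear in h.
With h=0 it equals 1; the coefficient of h is -4 (from the two edges through V_3).
So -4·h + 1 = 2·10.5 = 21 ⇒ h = -5.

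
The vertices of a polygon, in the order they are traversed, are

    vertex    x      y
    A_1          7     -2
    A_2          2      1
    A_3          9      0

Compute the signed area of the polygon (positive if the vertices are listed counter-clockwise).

Σ = (11) + (-9) + (-18) = -16
Signed area = Σ/2 = -8 (negative ⇒ clockwise traversal).

-8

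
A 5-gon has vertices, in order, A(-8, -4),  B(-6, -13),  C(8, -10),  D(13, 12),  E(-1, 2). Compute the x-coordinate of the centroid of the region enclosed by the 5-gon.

235/88

Apply the shoelace (surveyor's) formula. First the cross-terms c_i = x_i·y_{i+1} − x_{i+1}·y_i:
  80, 164, 226, 38, 20  ⇒  2A = 528, A = 264.
Then Σ (x_i + x_{i+1})·c_i = 4230, so x̄ = 4230 / (6·264) = 235/88.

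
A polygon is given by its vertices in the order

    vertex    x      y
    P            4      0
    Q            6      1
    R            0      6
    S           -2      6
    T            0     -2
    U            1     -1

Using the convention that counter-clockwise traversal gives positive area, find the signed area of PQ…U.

31

Apply Gauss's area formula: 2A = Σ (x_i·y_{i+1} − x_{i+1}·y_i), indices taken mod 6.
P→Q: (4)(1) − (6)(0) = 4
Q→R: (6)(6) − (0)(1) = 36
R→S: (0)(6) − (-2)(6) = 12
S→T: (-2)(-2) − (0)(6) = 4
T→U: (0)(-1) − (1)(-2) = 2
U→P: (1)(0) − (4)(-1) = 4
Σ = 62
Signed area = Σ/2 = 31 (positive ⇒ counter-clockwise traversal).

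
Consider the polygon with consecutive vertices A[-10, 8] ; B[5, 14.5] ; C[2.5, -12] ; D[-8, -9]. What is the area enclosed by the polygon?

Cross-terms: -185, -96.25, -118.5, -154  ⇒  Σ = -553.75
Area = |Σ|/2 = 276.875.

276.875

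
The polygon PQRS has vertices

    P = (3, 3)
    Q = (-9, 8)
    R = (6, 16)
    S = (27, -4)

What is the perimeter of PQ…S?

|PQ| = √((-12)² + (5)²) = √169 = 13
|QR| = √((15)² + (8)²) = √289 = 17
|RS| = √((21)² + (-20)²) = √841 = 29
|SP| = √((-24)² + (7)²) = √625 = 25
Perimeter = 13 + 17 + 29 + 25 = 84.

84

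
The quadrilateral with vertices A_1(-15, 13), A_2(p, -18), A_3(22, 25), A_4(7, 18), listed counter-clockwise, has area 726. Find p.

17

The doubled signed area Σ (x_i y_{i+1} − x_{i+1} y_i) is linear in p.
With p=0 it equals 1248; the coefficient of p is 12 (from the two edges through A_2).
So 12·p + 1248 = 2·726 = 1452 ⇒ p = 17.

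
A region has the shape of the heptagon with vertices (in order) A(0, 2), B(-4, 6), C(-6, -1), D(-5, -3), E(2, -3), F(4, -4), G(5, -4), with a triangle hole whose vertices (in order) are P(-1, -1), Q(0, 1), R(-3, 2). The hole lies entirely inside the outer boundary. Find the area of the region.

46.5

Outer boundary:
Σ = (8) + (40) + (13) + (21) + (4) + (4) + (10) = 100
Area = |Σ|/2 = 50.
Hole:
Apply the shoelace (surveyor's) formula: 2A = Σ (x_i·y_{i+1} − x_{i+1}·y_i), indices taken mod 3.
Σ = (-1) + (3) + (5) = 7
Area = |Σ|/2 = 3.5.
Net area = 50 − 3.5 = 46.5.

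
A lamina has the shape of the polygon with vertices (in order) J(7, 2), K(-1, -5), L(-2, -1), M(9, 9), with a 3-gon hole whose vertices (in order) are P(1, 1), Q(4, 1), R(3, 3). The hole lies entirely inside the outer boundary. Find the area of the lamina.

45

Outer boundary:
Apply the shoelace (surveyor's) formula: 2A = Σ (x_i·y_{i+1} − x_{i+1}·y_i), indices taken mod 4.
Σ = (-33) + (-9) + (-9) + (-45) = -96
Area = |Σ|/2 = 48.
Hole:
P→Q: (1)(1) − (4)(1) = -3
Q→R: (4)(3) − (3)(1) = 9
R→P: (3)(1) − (1)(3) = 0
Σ = 6
Area = |Σ|/2 = 3.
Net area = 48 − 3 = 45.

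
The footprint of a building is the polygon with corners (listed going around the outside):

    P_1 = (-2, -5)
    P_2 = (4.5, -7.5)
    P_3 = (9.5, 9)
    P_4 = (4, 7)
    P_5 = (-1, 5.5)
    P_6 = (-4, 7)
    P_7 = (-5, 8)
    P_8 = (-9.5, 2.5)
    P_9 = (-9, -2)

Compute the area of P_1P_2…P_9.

Apply the shoelace formula: 2A = Σ (x_i·y_{i+1} − x_{i+1}·y_i), indices taken mod 9.
Σ = (37.5) + (111.75) + (30.5) + (29) + (15) + (3) + (63.5) + (41.5) + (41) = 372.75
Area = |Σ|/2 = 186.375.

186.375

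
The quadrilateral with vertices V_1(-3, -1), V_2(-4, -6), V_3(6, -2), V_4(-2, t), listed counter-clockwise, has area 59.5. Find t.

Write out the shoelace sum; only the two edges meeting at V_4 involve t:
2·Area = [(6·t − (-2)·(-2)) + ((-2)·(-1) − (-3)·t)] + 58
       = 9·t + 56 = 119
⇒ t = 7.

7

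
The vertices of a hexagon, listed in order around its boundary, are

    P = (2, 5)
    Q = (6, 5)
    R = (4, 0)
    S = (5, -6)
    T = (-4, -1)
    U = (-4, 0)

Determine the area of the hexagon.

Cross-terms: -20, -20, -24, -29, -4, -20  ⇒  Σ = -117
Area = |Σ|/2 = 58.5.

58.5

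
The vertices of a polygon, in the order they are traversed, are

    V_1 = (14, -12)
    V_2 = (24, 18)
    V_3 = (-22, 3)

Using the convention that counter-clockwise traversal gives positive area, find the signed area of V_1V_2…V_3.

615

Apply Gauss's area formula: 2A = Σ (x_i·y_{i+1} − x_{i+1}·y_i), indices taken mod 3.
Σ = (540) + (468) + (222) = 1230
Signed area = Σ/2 = 615 (positive ⇒ counter-clockwise traversal).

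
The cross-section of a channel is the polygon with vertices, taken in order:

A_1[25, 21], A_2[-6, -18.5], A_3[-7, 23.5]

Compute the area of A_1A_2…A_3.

Apply the surveyor's formula: 2A = Σ (x_i·y_{i+1} − x_{i+1}·y_i), indices taken mod 3.
Σ = (-336.5) + (-270.5) + (-734.5) = -1341.5
Area = |Σ|/2 = 670.75.

670.75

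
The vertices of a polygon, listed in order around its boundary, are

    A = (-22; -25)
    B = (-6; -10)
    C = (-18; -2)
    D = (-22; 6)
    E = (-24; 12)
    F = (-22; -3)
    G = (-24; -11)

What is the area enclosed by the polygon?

247

A→B: (-22)(-10) − (-6)(-25) = 70
B→C: (-6)(-2) − (-18)(-10) = -168
C→D: (-18)(6) − (-22)(-2) = -152
D→E: (-22)(12) − (-24)(6) = -120
E→F: (-24)(-3) − (-22)(12) = 336
F→G: (-22)(-11) − (-24)(-3) = 170
G→A: (-24)(-25) − (-22)(-11) = 358
Σ = 494
Area = |Σ|/2 = 247.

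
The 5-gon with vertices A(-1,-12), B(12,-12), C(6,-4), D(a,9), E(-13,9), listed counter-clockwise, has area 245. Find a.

Write out the shoelace sum; only the two edges meeting at D involve a:
2·Area = [(6·9 − a·(-4)) + (a·9 − (-13)·9)] + 345
       = 13·a + 516 = 490
⇒ a = -2.

-2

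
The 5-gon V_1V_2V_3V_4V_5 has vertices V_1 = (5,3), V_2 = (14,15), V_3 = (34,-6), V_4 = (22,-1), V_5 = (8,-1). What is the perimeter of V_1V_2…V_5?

|V_1V_2| = √((9)² + (12)²) = √225 = 15
|V_2V_3| = √((20)² + (-21)²) = √841 = 29
|V_3V_4| = √((-12)² + (5)²) = √169 = 13
|V_4V_5| = √((-14)² + (0)²) = √196 = 14
|V_5V_1| = √((-3)² + (4)²) = √25 = 5
Perimeter = 15 + 29 + 13 + 14 + 5 = 76.

76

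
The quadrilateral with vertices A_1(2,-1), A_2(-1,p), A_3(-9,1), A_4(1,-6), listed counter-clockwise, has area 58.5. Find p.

5

Write out the shoelace sum; only the two edges meeting at A_2 involve p:
2·Area = [(2·p − (-1)·(-1)) + ((-1)·1 − (-9)·p)] + 64
       = 11·p + 62 = 117
⇒ p = 5.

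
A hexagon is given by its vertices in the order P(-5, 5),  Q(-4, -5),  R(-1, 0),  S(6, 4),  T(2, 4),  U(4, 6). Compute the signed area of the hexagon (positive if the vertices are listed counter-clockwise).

P→Q: (-5)(-5) − (-4)(5) = 45
Q→R: (-4)(0) − (-1)(-5) = -5
R→S: (-1)(4) − (6)(0) = -4
S→T: (6)(4) − (2)(4) = 16
T→U: (2)(6) − (4)(4) = -4
U→P: (4)(5) − (-5)(6) = 50
Σ = 98
Signed area = Σ/2 = 49 (positive ⇒ counter-clockwise traversal).

49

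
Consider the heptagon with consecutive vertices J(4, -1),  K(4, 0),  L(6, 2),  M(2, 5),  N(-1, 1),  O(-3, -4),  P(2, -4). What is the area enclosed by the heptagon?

Apply the shoelace (surveyor's) formula: 2A = Σ (x_i·y_{i+1} − x_{i+1}·y_i), indices taken mod 7.
J→K: (4)(0) − (4)(-1) = 4
K→L: (4)(2) − (6)(0) = 8
L→M: (6)(5) − (2)(2) = 26
M→N: (2)(1) − (-1)(5) = 7
N→O: (-1)(-4) − (-3)(1) = 7
O→P: (-3)(-4) − (2)(-4) = 20
P→J: (2)(-1) − (4)(-4) = 14
Σ = 86
Area = |Σ|/2 = 43.

43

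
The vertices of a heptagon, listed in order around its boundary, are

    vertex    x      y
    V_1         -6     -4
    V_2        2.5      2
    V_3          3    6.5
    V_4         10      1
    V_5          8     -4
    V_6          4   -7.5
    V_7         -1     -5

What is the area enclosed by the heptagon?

Apply the shoelace (surveyor's) formula: 2A = Σ (x_i·y_{i+1} − x_{i+1}·y_i), indices taken mod 7.
Cross-terms: -2, 10.25, -62, -48, -44, -27.5, -26  ⇒  Σ = -199.25
Area = |Σ|/2 = 99.625.

99.625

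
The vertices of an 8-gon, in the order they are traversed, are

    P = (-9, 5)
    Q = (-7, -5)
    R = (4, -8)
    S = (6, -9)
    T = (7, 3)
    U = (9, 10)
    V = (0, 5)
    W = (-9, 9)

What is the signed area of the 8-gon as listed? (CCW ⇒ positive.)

209

Σ = (80) + (76) + (12) + (81) + (43) + (45) + (45) + (36) = 418
Signed area = Σ/2 = 209 (positive ⇒ counter-clockwise traversal).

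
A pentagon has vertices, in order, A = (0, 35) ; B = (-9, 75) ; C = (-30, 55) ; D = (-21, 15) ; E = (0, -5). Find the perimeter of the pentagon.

|AB| = √((-9)² + (40)²) = √1681 = 41
|BC| = √((-21)² + (-20)²) = √841 = 29
|CD| = √((9)² + (-40)²) = √1681 = 41
|DE| = √((21)² + (-20)²) = √841 = 29
|EA| = √((0)² + (40)²) = √1600 = 40
Perimeter = 41 + 29 + 41 + 29 + 40 = 180.

180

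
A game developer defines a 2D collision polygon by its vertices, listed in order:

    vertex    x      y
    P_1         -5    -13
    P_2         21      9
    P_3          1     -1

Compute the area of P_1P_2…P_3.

Cross-terms: 228, -30, -18  ⇒  Σ = 180
Area = |Σ|/2 = 90.

90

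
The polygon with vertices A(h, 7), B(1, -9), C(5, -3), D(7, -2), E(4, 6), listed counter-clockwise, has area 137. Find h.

The doubled signed area Σ (x_i y_{i+1} − x_{i+1} y_i) is linear in h.
With h=0 it equals 124; the coefficient of h is -15 (from the two edges through A).
So -15·h + 124 = 2·137 = 274 ⇒ h = -10.

-10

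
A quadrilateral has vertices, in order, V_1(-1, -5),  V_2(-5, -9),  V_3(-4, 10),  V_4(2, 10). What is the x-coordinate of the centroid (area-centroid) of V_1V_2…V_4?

-55/27

Apply the surveyor's formula. First the cross-terms c_i = x_i·y_{i+1} − x_{i+1}·y_i:
  -16, -86, -60, 0  ⇒  2A = -162, A = -81.
Then Σ (x_i + x_{i+1})·c_i = 990, so x̄ = 990 / (6·(-81)) = -55/27.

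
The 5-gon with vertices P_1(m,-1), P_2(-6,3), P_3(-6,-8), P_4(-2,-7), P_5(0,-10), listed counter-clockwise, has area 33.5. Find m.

Write out the shoelace sum; only the two edges meeting at P_1 involve m:
2·Area = [(0·(-1) − m·(-10)) + (m·3 − (-6)·(-1))] + 112
       = 13·m + 106 = 67
⇒ m = -3.

-3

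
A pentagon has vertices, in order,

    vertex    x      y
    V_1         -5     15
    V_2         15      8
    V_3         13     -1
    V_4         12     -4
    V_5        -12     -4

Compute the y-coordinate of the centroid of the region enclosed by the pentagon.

Apply the shoelace formula. First the cross-terms c_i = x_i·y_{i+1} − x_{i+1}·y_i:
  -265, -119, -40, -96, -200  ⇒  2A = -720, A = -360.
Then Σ (y_i + y_{i+1})·c_i = -8160, so ȳ = -8160 / (6·(-360)) = 34/9.

34/9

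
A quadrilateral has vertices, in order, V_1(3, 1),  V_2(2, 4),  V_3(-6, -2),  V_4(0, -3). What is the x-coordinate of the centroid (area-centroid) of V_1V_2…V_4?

-37/57

Apply the shoelace formula. First the cross-terms c_i = x_i·y_{i+1} − x_{i+1}·y_i:
  10, 20, 18, 9  ⇒  2A = 57, A = 28.5.
Then Σ (x_i + x_{i+1})·c_i = -111, so x̄ = -111 / (6·28.5) = -37/57.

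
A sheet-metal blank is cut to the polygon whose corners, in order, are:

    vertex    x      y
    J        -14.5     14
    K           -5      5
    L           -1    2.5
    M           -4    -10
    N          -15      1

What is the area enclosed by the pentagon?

Cross-terms: -2.5, -7.5, 20, -154, -195.5  ⇒  Σ = -339.5
Area = |Σ|/2 = 169.75.

169.75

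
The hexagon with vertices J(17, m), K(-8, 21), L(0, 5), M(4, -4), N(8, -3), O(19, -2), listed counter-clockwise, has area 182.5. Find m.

Write out the shoelace sum; only the two edges meeting at J involve m:
2·Area = [(19·m − 17·(-2)) + (17·21 − (-8)·m)] + 1
       = 27·m + 392 = 365
⇒ m = -1.

-1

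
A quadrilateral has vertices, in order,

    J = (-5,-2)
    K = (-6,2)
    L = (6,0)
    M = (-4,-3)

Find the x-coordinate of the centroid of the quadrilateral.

Apply the shoelace formula. First the cross-terms c_i = x_i·y_{i+1} − x_{i+1}·y_i:
  -22, -12, -18, -7  ⇒  2A = -59, A = -29.5.
Then Σ (x_i + x_{i+1})·c_i = 269, so x̄ = 269 / (6·(-29.5)) = -269/177.

-269/177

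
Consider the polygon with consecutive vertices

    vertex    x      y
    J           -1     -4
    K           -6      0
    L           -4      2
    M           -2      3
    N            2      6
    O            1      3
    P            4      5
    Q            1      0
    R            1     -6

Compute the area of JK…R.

45

Σ = (-24) + (-12) + (-8) + (-18) + (0) + (-7) + (-5) + (-6) + (-10) = -90
Area = |Σ|/2 = 45.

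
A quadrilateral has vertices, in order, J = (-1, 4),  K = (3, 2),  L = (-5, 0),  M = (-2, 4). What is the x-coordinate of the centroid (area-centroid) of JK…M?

Apply the shoelace formula. First the cross-terms c_i = x_i·y_{i+1} − x_{i+1}·y_i:
  -14, 10, -20, -4  ⇒  2A = -28, A = -14.
Then Σ (x_i + x_{i+1})·c_i = 104, so x̄ = 104 / (6·(-14)) = -26/21.

-26/21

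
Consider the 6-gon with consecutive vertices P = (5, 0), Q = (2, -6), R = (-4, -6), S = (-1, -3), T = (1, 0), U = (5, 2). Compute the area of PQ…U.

32.5

Apply the shoelace (surveyor's) formula: 2A = Σ (x_i·y_{i+1} − x_{i+1}·y_i), indices taken mod 6.
P→Q: (5)(-6) − (2)(0) = -30
Q→R: (2)(-6) − (-4)(-6) = -36
R→S: (-4)(-3) − (-1)(-6) = 6
S→T: (-1)(0) − (1)(-3) = 3
T→U: (1)(2) − (5)(0) = 2
U→P: (5)(0) − (5)(2) = -10
Σ = -65
Area = |Σ|/2 = 32.5.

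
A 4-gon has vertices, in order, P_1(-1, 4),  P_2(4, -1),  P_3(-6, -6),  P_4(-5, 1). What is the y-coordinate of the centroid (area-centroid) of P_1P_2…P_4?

Apply the surveyor's formula. First the cross-terms c_i = x_i·y_{i+1} − x_{i+1}·y_i:
  -15, -30, -36, -19  ⇒  2A = -100, A = -50.
Then Σ (y_i + y_{i+1})·c_i = 250, so ȳ = 250 / (6·(-50)) = -5/6.

-5/6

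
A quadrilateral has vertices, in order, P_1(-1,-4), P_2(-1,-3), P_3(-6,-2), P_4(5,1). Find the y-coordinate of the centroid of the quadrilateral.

Apply Gauss's area formula. First the cross-terms c_i = x_i·y_{i+1} − x_{i+1}·y_i:
  -1, -16, 4, -19  ⇒  2A = -32, A = -16.
Then Σ (y_i + y_{i+1})·c_i = 140, so ȳ = 140 / (6·(-16)) = -35/24.

-35/24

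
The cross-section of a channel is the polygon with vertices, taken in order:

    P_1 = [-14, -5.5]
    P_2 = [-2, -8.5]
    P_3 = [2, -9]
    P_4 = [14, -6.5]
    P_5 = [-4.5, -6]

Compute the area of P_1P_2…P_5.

Apply Gauss's area formula: 2A = Σ (x_i·y_{i+1} − x_{i+1}·y_i), indices taken mod 5.
Σ = (108) + (35) + (113) + (-113.25) + (-59.25) = 83.5
Area = |Σ|/2 = 41.75.

41.75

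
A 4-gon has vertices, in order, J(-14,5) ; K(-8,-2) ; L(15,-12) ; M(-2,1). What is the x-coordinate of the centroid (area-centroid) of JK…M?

Apply Gauss's area formula. First the cross-terms c_i = x_i·y_{i+1} − x_{i+1}·y_i:
  68, 126, -9, 4  ⇒  2A = 189, A = 94.5.
Then Σ (x_i + x_{i+1})·c_i = -795, so x̄ = -795 / (6·94.5) = -265/189.

-265/189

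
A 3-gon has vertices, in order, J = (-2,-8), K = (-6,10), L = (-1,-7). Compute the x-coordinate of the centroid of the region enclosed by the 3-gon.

Apply Gauss's area formula. First the cross-terms c_i = x_i·y_{i+1} − x_{i+1}·y_i:
  -68, 52, -6  ⇒  2A = -22, A = -11.
Then Σ (x_i + x_{i+1})·c_i = 198, so x̄ = 198 / (6·(-11)) = -3.

-3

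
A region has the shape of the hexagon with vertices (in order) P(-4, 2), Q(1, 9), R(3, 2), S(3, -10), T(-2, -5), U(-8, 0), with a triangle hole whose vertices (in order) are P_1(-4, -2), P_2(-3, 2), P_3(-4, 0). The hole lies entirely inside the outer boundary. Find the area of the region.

94

Outer boundary:
Apply the shoelace formula: 2A = Σ (x_i·y_{i+1} − x_{i+1}·y_i), indices taken mod 6.
P→Q: (-4)(9) − (1)(2) = -38
Q→R: (1)(2) − (3)(9) = -25
R→S: (3)(-10) − (3)(2) = -36
S→T: (3)(-5) − (-2)(-10) = -35
T→U: (-2)(0) − (-8)(-5) = -40
U→P: (-8)(2) − (-4)(0) = -16
Σ = -190
Area = |Σ|/2 = 95.
Hole:
Apply the surveyor's formula: 2A = Σ (x_i·y_{i+1} − x_{i+1}·y_i), indices taken mod 3.
Σ = (-14) + (8) + (8) = 2
Area = |Σ|/2 = 1.
Net area = 95 − 1 = 94.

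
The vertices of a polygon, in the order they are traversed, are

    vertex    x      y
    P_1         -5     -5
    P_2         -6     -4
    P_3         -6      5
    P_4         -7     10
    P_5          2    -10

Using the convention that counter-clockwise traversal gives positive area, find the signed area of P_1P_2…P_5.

-49.5

Cross-terms: -10, -54, -25, 50, -60  ⇒  Σ = -99
Signed area = Σ/2 = -49.5 (negative ⇒ clockwise traversal).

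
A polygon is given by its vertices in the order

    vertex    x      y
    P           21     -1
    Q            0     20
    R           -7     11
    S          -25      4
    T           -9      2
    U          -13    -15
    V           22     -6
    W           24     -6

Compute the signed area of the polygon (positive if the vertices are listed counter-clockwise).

Apply the shoelace formula: 2A = Σ (x_i·y_{i+1} − x_{i+1}·y_i), indices taken mod 8.
Cross-terms: 420, 140, 247, -14, 161, 408, 12, 102  ⇒  Σ = 1476
Signed area = Σ/2 = 738 (positive ⇒ counter-clockwise traversal).

738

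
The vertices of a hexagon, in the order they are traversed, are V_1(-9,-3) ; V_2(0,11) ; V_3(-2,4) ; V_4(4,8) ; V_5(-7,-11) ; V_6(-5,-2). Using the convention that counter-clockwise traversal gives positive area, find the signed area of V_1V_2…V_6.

Σ = (-99) + (22) + (-32) + (12) + (-41) + (-3) = -141
Signed area = Σ/2 = -70.5 (negative ⇒ clockwise traversal).

-70.5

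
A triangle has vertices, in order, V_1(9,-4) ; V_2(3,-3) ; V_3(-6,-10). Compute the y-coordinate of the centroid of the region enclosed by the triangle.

Apply Gauss's area formula. First the cross-terms c_i = x_i·y_{i+1} − x_{i+1}·y_i:
  -15, -48, 114  ⇒  2A = 51, A = 25.5.
Then Σ (y_i + y_{i+1})·c_i = -867, so ȳ = -867 / (6·25.5) = -17/3.

-17/3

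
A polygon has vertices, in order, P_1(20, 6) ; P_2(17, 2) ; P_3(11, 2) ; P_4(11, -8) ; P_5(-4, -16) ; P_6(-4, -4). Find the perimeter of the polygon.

|P_1P_2| = √((-3)² + (-4)²) = √25 = 5
|P_2P_3| = √((-6)² + (0)²) = √36 = 6
|P_3P_4| = √((0)² + (-10)²) = √100 = 10
|P_4P_5| = √((-15)² + (-8)²) = √289 = 17
|P_5P_6| = √((0)² + (12)²) = √144 = 12
|P_6P_1| = √((24)² + (10)²) = √676 = 26
Perimeter = 5 + 6 + 10 + 17 + 12 + 26 = 76.

76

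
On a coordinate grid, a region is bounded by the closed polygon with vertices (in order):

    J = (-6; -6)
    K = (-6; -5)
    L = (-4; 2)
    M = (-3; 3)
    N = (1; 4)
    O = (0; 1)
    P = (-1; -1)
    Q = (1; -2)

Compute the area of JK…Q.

Apply Gauss's area formula: 2A = Σ (x_i·y_{i+1} − x_{i+1}·y_i), indices taken mod 8.
Cross-terms: -6, -32, -6, -15, 1, 1, 3, -18  ⇒  Σ = -72
Area = |Σ|/2 = 36.

36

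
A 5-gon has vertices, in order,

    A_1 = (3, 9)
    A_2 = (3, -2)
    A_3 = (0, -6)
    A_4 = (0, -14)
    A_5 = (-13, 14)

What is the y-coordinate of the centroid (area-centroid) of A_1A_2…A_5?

Apply the shoelace formula. First the cross-terms c_i = x_i·y_{i+1} − x_{i+1}·y_i:
  -33, -18, 0, -182, -159  ⇒  2A = -392, A = -196.
Then Σ (y_i + y_{i+1})·c_i = -3744, so ȳ = -3744 / (6·(-196)) = 156/49.

156/49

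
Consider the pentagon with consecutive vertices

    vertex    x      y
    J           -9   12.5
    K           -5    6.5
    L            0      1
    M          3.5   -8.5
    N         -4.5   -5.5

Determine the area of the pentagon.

83.875

Apply the shoelace formula: 2A = Σ (x_i·y_{i+1} − x_{i+1}·y_i), indices taken mod 5.
Cross-terms: 4, -5, -3.5, -57.5, -105.75  ⇒  Σ = -167.75
Area = |Σ|/2 = 83.875.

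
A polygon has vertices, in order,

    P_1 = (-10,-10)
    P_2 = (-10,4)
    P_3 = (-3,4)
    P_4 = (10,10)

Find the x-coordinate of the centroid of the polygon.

Apply the shoelace (surveyor's) formula. First the cross-terms c_i = x_i·y_{i+1} − x_{i+1}·y_i:
  -140, -28, -70, 0  ⇒  2A = -238, A = -119.
Then Σ (x_i + x_{i+1})·c_i = 2674, so x̄ = 2674 / (6·(-119)) = -191/51.

-191/51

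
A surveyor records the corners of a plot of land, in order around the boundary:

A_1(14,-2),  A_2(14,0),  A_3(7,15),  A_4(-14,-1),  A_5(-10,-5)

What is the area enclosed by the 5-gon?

Apply the shoelace (surveyor's) formula: 2A = Σ (x_i·y_{i+1} − x_{i+1}·y_i), indices taken mod 5.
A_1→A_2: (14)(0) − (14)(-2) = 28
A_2→A_3: (14)(15) − (7)(0) = 210
A_3→A_4: (7)(-1) − (-14)(15) = 203
A_4→A_5: (-14)(-5) − (-10)(-1) = 60
A_5→A_1: (-10)(-2) − (14)(-5) = 90
Σ = 591
Area = |Σ|/2 = 295.5.

295.5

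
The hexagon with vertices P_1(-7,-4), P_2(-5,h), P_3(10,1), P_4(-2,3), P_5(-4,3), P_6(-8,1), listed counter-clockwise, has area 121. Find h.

Write out the shoelace sum; only the two edges meeting at P_2 involve h:
2·Area = [((-7)·h − (-5)·(-4)) + ((-5)·1 − 10·h)] + 97
       = -17·h + 72 = 242
⇒ h = -10.

-10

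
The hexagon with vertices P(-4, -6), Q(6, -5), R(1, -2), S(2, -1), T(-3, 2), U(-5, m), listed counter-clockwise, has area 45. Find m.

-3

Write out the shoelace sum; only the two edges meeting at U involve m:
2·Area = [((-3)·m − (-5)·2) + ((-5)·(-6) − (-4)·m)] + 53
       = 1·m + 93 = 90
⇒ m = -3.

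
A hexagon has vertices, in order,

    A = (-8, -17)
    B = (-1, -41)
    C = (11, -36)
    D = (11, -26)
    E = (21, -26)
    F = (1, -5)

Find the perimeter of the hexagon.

102

|AB| = √((7)² + (-24)²) = √625 = 25
|BC| = √((12)² + (5)²) = √169 = 13
|CD| = √((0)² + (10)²) = √100 = 10
|DE| = √((10)² + (0)²) = √100 = 10
|EF| = √((-20)² + (21)²) = √841 = 29
|FA| = √((-9)² + (-12)²) = √225 = 15
Perimeter = 25 + 13 + 10 + 10 + 29 + 15 = 102.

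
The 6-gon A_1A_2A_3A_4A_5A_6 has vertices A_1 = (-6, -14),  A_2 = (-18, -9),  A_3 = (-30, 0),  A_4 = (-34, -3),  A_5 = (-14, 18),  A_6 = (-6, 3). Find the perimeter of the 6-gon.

96

|A_1A_2| = √((-12)² + (5)²) = √169 = 13
|A_2A_3| = √((-12)² + (9)²) = √225 = 15
|A_3A_4| = √((-4)² + (-3)²) = √25 = 5
|A_4A_5| = √((20)² + (21)²) = √841 = 29
|A_5A_6| = √((8)² + (-15)²) = √289 = 17
|A_6A_1| = √((0)² + (-17)²) = √289 = 17
Perimeter = 13 + 15 + 5 + 29 + 17 + 17 = 96.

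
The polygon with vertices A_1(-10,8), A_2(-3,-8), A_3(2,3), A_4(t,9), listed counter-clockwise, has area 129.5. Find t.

8

The doubled signed area Σ (x_i y_{i+1} − x_{i+1} y_i) is linear in t.
With t=0 it equals 219; the coefficient of t is 5 (from the two edges through A_4).
So 5·t + 219 = 2·129.5 = 259 ⇒ t = 8.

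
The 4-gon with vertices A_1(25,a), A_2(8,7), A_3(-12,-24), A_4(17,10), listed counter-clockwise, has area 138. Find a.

Write out the shoelace sum; only the two edges meeting at A_1 involve a:
2·Area = [(17·a − 25·10) + (25·7 − 8·a)] + 180
       = 9·a + 105 = 276
⇒ a = 19.

19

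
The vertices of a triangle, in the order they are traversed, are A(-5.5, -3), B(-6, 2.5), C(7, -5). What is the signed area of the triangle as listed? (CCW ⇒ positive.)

Apply the surveyor's formula: 2A = Σ (x_i·y_{i+1} − x_{i+1}·y_i), indices taken mod 3.
Σ = (-31.75) + (12.5) + (-48.5) = -67.75
Signed area = Σ/2 = -33.875 (negative ⇒ clockwise traversal).

-33.875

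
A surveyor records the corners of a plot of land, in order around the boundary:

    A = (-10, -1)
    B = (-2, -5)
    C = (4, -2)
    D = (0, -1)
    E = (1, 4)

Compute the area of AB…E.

Cross-terms: 48, 24, -4, 1, 39  ⇒  Σ = 108
Area = |Σ|/2 = 54.

54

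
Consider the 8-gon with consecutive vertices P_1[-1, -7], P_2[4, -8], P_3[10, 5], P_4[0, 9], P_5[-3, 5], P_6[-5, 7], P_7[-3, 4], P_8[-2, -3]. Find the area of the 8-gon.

143

Apply the surveyor's formula: 2A = Σ (x_i·y_{i+1} − x_{i+1}·y_i), indices taken mod 8.
Σ = (36) + (100) + (90) + (27) + (4) + (1) + (17) + (11) = 286
Area = |Σ|/2 = 143.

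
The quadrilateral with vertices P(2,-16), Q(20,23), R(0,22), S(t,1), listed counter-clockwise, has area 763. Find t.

The doubled signed area Σ (x_i y_{i+1} − x_{i+1} y_i) is linear in t.
With t=0 it equals 804; the coefficient of t is -38 (from the two edges through S).
So -38·t + 804 = 2·763 = 1526 ⇒ t = -19.

-19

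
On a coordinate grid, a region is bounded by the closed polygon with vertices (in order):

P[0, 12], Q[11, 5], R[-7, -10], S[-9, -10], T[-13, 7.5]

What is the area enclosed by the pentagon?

Apply the surveyor's formula: 2A = Σ (x_i·y_{i+1} − x_{i+1}·y_i), indices taken mod 5.
Σ = (-132) + (-75) + (-20) + (-197.5) + (-156) = -580.5
Area = |Σ|/2 = 290.25.

290.25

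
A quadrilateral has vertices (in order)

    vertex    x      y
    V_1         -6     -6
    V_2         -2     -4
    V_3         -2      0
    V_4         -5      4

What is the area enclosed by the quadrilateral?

25

Apply the shoelace (surveyor's) formula: 2A = Σ (x_i·y_{i+1} − x_{i+1}·y_i), indices taken mod 4.
V_1→V_2: (-6)(-4) − (-2)(-6) = 12
V_2→V_3: (-2)(0) − (-2)(-4) = -8
V_3→V_4: (-2)(4) − (-5)(0) = -8
V_4→V_1: (-5)(-6) − (-6)(4) = 54
Σ = 50
Area = |Σ|/2 = 25.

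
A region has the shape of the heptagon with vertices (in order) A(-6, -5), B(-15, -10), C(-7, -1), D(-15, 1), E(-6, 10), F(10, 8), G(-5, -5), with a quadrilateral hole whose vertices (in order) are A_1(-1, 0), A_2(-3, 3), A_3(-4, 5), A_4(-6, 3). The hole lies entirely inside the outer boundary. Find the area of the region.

Outer boundary:
Σ = (-15) + (-55) + (-22) + (-144) + (-148) + (-10) + (-5) = -399
Area = |Σ|/2 = 199.5.
Hole:
Σ = (-3) + (-3) + (18) + (3) = 15
Area = |Σ|/2 = 7.5.
Net area = 199.5 − 7.5 = 192.

192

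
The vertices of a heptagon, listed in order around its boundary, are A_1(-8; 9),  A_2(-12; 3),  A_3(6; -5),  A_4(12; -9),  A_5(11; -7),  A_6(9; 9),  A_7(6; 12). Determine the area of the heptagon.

256.5

Apply Gauss's area formula: 2A = Σ (x_i·y_{i+1} − x_{i+1}·y_i), indices taken mod 7.
Cross-terms: 84, 42, 6, 15, 162, 54, 150  ⇒  Σ = 513
Area = |Σ|/2 = 256.5.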